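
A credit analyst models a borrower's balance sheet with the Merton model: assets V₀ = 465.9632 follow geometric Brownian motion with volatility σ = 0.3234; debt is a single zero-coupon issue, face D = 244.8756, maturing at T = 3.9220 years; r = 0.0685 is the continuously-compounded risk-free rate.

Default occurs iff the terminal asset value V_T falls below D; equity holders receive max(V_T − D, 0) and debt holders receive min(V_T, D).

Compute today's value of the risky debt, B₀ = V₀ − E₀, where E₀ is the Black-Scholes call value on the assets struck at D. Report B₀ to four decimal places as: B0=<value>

d₁ = [ln(V₀/D) + (r + σ²/2)T] / (σ√T)
   = [ln(465.9632/244.8756) + (0.0685 + 0.5·0.3234²)·3.9220] / (0.3234·√3.9220)
   = [0.643356 + 0.473753] / 0.640463 = 1.744223
d₂ = d₁ − σ√T = 1.744223 − 0.640463 = 1.103760
N(d₁) = 0.959440,  N(d₂) = 0.865151,  e^(−rT) = 0.764405
E₀ = V₀·N(d₁) − D·e^(−rT)·N(d₂)
   = 465.9632·0.959440 − 244.8756·0.764405·0.865151 = 285.120975
B₀ = V₀ − E₀ = 465.9632 − 285.120975 = 180.842225

B0=180.8422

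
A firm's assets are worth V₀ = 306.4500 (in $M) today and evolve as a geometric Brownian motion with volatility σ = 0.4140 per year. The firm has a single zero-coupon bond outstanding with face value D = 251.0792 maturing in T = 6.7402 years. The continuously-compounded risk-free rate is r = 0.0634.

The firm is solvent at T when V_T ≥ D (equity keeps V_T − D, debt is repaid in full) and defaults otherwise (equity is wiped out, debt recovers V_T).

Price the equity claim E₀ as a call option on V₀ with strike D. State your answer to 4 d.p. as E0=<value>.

E0=181.3620

d₁ = [ln(V₀/D) + (r + σ²/2)T] / (σ√T)
   = [ln(306.4500/251.0792) + (0.0634 + 0.5·0.4140²)·6.7402] / (0.4140·√6.7402)
   = [0.199286 + 1.004950] / 1.074822 = 1.120405
d₂ = d₁ − σ√T = 1.120405 − 1.074822 = 0.045583
N(d₁) = 0.868729,  N(d₂) = 0.518179,  e^(−rT) = 0.652249
E₀ = V₀·N(d₁) − D·e^(−rT)·N(d₂)
   = 306.4500·0.868729 − 251.0792·0.652249·0.518179 = 181.362002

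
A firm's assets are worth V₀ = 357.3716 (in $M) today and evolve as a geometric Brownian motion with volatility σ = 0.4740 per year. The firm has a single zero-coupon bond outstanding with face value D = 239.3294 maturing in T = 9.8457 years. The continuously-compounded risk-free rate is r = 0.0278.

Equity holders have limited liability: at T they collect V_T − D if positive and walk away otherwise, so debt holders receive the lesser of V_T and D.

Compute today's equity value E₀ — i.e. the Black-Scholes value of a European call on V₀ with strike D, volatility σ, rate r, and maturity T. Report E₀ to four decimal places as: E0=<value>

E0=245.8181

d₁ = [ln(V₀/D) + (r + σ²/2)T] / (σ√T)
   = [ln(357.3716/239.3294) + (0.0278 + 0.5·0.4740²)·9.8457] / (0.4740·√9.8457)
   = [0.400935 + 1.379757] / 1.487310 = 1.197256
d₂ = d₁ − σ√T = 1.197256 − 1.487310 = -0.290054
N(d₁) = 0.884397,  N(d₂) = 0.385887,  e^(−rT) = 0.760552
E₀ = V₀·N(d₁) − D·e^(−rT)·N(d₂)
   = 357.3716·0.884397 − 239.3294·0.760552·0.385887 = 245.818058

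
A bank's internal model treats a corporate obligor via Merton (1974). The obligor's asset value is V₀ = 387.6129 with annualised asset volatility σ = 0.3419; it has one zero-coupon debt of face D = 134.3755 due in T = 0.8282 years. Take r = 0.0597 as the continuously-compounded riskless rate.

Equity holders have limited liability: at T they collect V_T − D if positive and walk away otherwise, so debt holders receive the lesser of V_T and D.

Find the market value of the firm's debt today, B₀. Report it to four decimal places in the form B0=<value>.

B0=127.8900

d₁ = [ln(V₀/D) + (r + σ²/2)T] / (σ√T)
   = [ln(387.6129/134.3755) + (0.0597 + 0.5·0.3419²)·0.8282] / (0.3419·√0.8282)
   = [1.059369 + 0.097850] / 0.311148 = 3.719194
d₂ = d₁ − σ√T = 3.719194 − 0.311148 = 3.408046
N(d₁) = 0.999900,  N(d₂) = 0.999673,  e^(−rT) = 0.951759
E₀ = V₀·N(d₁) − D·e^(−rT)·N(d₂)
   = 387.6129·0.999900 − 134.3755·0.951759·0.999673 = 259.722929
B₀ = V₀ − E₀ = 387.6129 − 259.722929 = 127.889971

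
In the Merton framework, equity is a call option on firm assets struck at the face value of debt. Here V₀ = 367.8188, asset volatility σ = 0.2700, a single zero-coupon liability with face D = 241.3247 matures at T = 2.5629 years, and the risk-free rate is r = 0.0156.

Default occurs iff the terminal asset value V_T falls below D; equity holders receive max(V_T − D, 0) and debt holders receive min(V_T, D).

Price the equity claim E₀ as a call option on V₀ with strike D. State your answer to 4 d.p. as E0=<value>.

E0=145.0464

d₁ = [ln(V₀/D) + (r + σ²/2)T] / (σ√T)
   = [ln(367.8188/241.3247) + (0.0156 + 0.5·0.2700²)·2.5629] / (0.2700·√2.5629)
   = [0.421447 + 0.133399] / 0.432245 = 1.283639
d₂ = d₁ − σ√T = 1.283639 − 0.432245 = 0.851394
N(d₁) = 0.900366,  N(d₂) = 0.802725,  e^(−rT) = 0.960807
E₀ = V₀·N(d₁) − D·e^(−rT)·N(d₂)
   = 367.8188·0.900366 − 241.3247·0.960807·0.802725 = 145.046428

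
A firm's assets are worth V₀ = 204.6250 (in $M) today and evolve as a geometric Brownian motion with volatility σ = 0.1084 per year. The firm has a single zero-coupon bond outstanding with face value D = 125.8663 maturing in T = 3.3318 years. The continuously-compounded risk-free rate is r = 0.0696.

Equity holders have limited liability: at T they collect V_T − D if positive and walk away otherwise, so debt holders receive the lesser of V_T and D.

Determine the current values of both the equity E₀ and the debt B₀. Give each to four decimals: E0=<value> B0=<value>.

d₁ = [ln(V₀/D) + (r + σ²/2)T] / (σ√T)
   = [ln(204.6250/125.8663) + (0.0696 + 0.5·0.1084²)·3.3318] / (0.1084·√3.3318)
   = [0.485959 + 0.251469] / 0.197865 = 3.726924
d₂ = d₁ − σ√T = 3.726924 − 0.197865 = 3.529059
N(d₁) = 0.999903,  N(d₂) = 0.999791,  e^(−rT) = 0.793031
E₀ = V₀·N(d₁) − D·e^(−rT)·N(d₂)
   = 204.6250·0.999903 − 125.8663·0.793031·0.999791 = 104.810136
B₀ = V₀ − E₀ = 204.6250 − 104.810136 = 99.814864

E0=104.8101 B0=99.8149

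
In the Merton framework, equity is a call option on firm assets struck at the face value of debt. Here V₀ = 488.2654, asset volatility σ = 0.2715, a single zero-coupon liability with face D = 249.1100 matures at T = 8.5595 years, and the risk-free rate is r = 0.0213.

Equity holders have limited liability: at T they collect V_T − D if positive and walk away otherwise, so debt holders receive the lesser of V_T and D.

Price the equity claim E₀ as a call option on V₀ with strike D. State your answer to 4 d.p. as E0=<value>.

d₁ = [ln(V₀/D) + (r + σ²/2)T] / (σ√T)
   = [ln(488.2654/249.1100) + (0.0213 + 0.5·0.2715²)·8.5595] / (0.2715·√8.5595)
   = [0.672965 + 0.497787] / 0.794317 = 1.473910
d₂ = d₁ − σ√T = 1.473910 − 0.794317 = 0.679592
N(d₁) = 0.929747,  N(d₂) = 0.751619,  e^(−rT) = 0.833337
E₀ = V₀·N(d₁) − D·e^(−rT)·N(d₂)
   = 488.2654·0.929747 − 249.1100·0.833337·0.751619 = 297.932878

E0=297.9329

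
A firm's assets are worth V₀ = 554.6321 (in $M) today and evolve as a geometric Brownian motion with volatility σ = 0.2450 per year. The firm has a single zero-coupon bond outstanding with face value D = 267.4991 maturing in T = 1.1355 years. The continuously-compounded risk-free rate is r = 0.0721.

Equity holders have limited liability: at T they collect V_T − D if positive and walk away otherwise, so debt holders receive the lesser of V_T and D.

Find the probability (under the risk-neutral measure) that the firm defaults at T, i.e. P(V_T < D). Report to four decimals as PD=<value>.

d₁ = [ln(V₀/D) + (r + σ²/2)T] / (σ√T)
   = [ln(554.6321/267.4991) + (0.0721 + 0.5·0.2450²)·1.1355] / (0.2450·√1.1355)
   = [0.729189 + 0.115949] / 0.261072 = 3.237187
d₂ = d₁ − σ√T = 3.237187 − 0.261072 = 2.976115
risk-neutral PD = N(−d₂) = N(-2.976115) = 0.001460

PD=0.0015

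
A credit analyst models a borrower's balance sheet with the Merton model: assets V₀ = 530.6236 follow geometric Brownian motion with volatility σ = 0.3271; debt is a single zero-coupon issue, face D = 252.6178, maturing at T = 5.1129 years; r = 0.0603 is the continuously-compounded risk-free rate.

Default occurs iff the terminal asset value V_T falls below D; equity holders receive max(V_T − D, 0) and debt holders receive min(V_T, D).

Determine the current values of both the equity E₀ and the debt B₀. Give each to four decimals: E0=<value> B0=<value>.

d₁ = [ln(V₀/D) + (r + σ²/2)T] / (σ√T)
   = [ln(530.6236/252.6178) + (0.0603 + 0.5·0.3271²)·5.1129] / (0.3271·√5.1129)
   = [0.742175 + 0.581834] / 0.739629 = 1.790098
d₂ = d₁ − σ√T = 1.790098 − 0.739629 = 1.050468
N(d₁) = 0.963281,  N(d₂) = 0.853249,  e^(−rT) = 0.734689
E₀ = V₀·N(d₁) − D·e^(−rT)·N(d₂)
   = 530.6236·0.963281 − 252.6178·0.734689·0.853249 = 352.780448
B₀ = V₀ − E₀ = 530.6236 − 352.780448 = 177.843152

E0=352.7804 B0=177.8432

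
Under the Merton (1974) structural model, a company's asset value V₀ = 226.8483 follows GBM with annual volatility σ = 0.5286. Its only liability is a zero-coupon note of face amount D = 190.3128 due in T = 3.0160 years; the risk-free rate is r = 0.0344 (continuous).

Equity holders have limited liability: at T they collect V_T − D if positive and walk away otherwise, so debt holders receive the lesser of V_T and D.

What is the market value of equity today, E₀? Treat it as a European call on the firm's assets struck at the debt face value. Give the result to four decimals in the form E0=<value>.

d₁ = [ln(V₀/D) + (r + σ²/2)T] / (σ√T)
   = [ln(226.8483/190.3128) + (0.0344 + 0.5·0.5286²)·3.0160] / (0.5286·√3.0160)
   = [0.175612 + 0.525113] / 0.918000 = 0.763317
d₂ = d₁ − σ√T = 0.763317 − 0.918000 = -0.154683
N(d₁) = 0.777363,  N(d₂) = 0.438535,  e^(−rT) = 0.901450
E₀ = V₀·N(d₁) − D·e^(−rT)·N(d₂)
   = 226.8483·0.777363 − 190.3128·0.901450·0.438535 = 101.109369

E0=101.1094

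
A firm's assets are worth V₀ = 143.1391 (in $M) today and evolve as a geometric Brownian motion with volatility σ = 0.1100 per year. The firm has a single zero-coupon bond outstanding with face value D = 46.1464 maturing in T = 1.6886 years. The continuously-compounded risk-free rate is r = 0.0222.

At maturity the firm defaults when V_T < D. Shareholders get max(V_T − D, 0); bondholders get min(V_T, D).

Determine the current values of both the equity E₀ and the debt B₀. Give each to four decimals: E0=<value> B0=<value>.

d₁ = [ln(V₀/D) + (r + σ²/2)T] / (σ√T)
   = [ln(143.1391/46.1464) + (0.0222 + 0.5·0.1100²)·1.6886] / (0.1100·√1.6886)
   = [1.131998 + 0.047703] / 0.142941 = 8.253076
d₂ = d₁ − σ√T = 8.253076 − 0.142941 = 8.110135
N(d₁) = 1.000000,  N(d₂) = 1.000000,  e^(−rT) = 0.963207
E₀ = V₀·N(d₁) − D·e^(−rT)·N(d₂)
   = 143.1391·1.000000 − 46.1464·0.963207·1.000000 = 98.690564
B₀ = V₀ − E₀ = 143.1391 − 98.690564 = 44.448536

E0=98.6906 B0=44.4485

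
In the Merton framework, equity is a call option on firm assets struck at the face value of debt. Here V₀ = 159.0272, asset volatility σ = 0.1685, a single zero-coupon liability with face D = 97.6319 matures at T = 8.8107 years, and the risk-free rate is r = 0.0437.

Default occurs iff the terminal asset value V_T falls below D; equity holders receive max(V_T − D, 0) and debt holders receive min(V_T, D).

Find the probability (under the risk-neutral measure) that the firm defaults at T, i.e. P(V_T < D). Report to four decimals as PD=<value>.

PD=0.0674

d₁ = [ln(V₀/D) + (r + σ²/2)T] / (σ√T)
   = [ln(159.0272/97.6319) + (0.0437 + 0.5·0.1685²)·8.8107] / (0.1685·√8.8107)
   = [0.487871 + 0.510105] / 0.500156 = 1.995332
d₂ = d₁ − σ√T = 1.995332 − 0.500156 = 1.495176
risk-neutral PD = N(−d₂) = N(-1.495176) = 0.067434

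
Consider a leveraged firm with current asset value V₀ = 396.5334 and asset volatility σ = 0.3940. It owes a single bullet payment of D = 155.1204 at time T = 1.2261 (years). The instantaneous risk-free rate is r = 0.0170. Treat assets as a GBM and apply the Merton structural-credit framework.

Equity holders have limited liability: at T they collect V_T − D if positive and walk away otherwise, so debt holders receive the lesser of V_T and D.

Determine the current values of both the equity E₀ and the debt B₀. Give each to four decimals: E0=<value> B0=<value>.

E0=245.1275 B0=151.4059

d₁ = [ln(V₀/D) + (r + σ²/2)T] / (σ√T)
   = [ln(396.5334/155.1204) + (0.0170 + 0.5·0.3940²)·1.2261] / (0.3940·√1.2261)
   = [0.938559 + 0.116011] / 0.436274 = 2.417220
d₂ = d₁ − σ√T = 2.417220 − 0.436274 = 1.980946
N(d₁) = 0.992180,  N(d₂) = 0.976201,  e^(−rT) = 0.979372
E₀ = V₀·N(d₁) − D·e^(−rT)·N(d₂)
   = 396.5334·0.992180 − 155.1204·0.979372·0.976201 = 245.127521
B₀ = V₀ − E₀ = 396.5334 − 245.127521 = 151.405879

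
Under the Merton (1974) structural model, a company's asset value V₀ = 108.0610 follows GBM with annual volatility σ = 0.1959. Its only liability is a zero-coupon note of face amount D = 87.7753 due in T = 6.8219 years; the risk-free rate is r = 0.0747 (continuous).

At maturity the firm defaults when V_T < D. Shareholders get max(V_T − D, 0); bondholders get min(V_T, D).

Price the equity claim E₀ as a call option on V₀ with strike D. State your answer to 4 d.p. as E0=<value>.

d₁ = [ln(V₀/D) + (r + σ²/2)T] / (σ√T)
   = [ln(108.0610/87.7753) + (0.0747 + 0.5·0.1959²)·6.8219] / (0.1959·√6.8219)
   = [0.207916 + 0.640497] / 0.511667 = 1.658136
d₂ = d₁ − σ√T = 1.658136 − 0.511667 = 1.146470
N(d₁) = 0.951355,  N(d₂) = 0.874200,  e^(−rT) = 0.600738
E₀ = V₀·N(d₁) − D·e^(−rT)·N(d₂)
   = 108.0610·0.951355 − 87.7753·0.600738·0.874200 = 56.707848

E0=56.7078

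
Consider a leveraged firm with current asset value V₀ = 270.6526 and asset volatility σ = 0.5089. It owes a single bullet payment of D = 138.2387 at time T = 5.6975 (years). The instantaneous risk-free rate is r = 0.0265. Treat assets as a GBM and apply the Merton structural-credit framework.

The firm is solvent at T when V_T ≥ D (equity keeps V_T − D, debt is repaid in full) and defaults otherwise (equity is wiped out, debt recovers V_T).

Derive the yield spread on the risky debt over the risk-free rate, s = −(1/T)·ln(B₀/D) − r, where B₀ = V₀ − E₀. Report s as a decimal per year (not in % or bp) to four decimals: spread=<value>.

spread=0.0495

d₁ = [ln(V₀/D) + (r + σ²/2)T] / (σ√T)
   = [ln(270.6526/138.2387) + (0.0265 + 0.5·0.5089²)·5.6975] / (0.5089·√5.6975)
   = [0.671854 + 0.888751] / 1.214716 = 1.284749
d₂ = d₁ − σ√T = 1.284749 − 1.214716 = 0.070034
N(d₁) = 0.900560,  N(d₂) = 0.527917,  e^(−rT) = 0.859862
E₀ = V₀·N(d₁) − D·e^(−rT)·N(d₂)
   = 270.6526·0.900560 − 138.2387·0.859862·0.527917 = 180.987503
B₀ = V₀ − E₀ = 270.6526 − 180.987503 = 89.665097
spread = −(1/T)·ln(B₀/D) − r = −(1/5.6975)·ln(89.665097/138.2387) − 0.0265 = 0.04948075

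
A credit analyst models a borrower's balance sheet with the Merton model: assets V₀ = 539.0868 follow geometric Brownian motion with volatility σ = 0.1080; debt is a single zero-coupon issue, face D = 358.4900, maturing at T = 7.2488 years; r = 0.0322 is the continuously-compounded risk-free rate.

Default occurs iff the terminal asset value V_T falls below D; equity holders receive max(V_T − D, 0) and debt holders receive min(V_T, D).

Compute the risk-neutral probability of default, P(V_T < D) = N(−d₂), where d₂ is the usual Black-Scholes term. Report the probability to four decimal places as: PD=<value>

d₁ = [ln(V₀/D) + (r + σ²/2)T] / (σ√T)
   = [ln(539.0868/358.4900) + (0.0322 + 0.5·0.1080²)·7.2488] / (0.1080·√7.2488)
   = [0.407976 + 0.275686] / 0.290775 = 2.351174
d₂ = d₁ − σ√T = 2.351174 − 0.290775 = 2.060399
risk-neutral PD = N(−d₂) = N(-2.060399) = 0.019680

PD=0.0197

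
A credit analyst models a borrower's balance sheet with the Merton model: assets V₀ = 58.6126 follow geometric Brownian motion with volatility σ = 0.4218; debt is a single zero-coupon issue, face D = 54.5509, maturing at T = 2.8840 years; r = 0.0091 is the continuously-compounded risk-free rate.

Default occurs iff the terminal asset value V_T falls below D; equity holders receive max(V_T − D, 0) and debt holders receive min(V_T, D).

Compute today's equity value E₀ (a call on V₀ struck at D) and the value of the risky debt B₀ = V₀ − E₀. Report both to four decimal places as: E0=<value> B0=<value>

E0=18.5098 B0=40.1028

d₁ = [ln(V₀/D) + (r + σ²/2)T] / (σ√T)
   = [ln(58.6126/54.5509) + (0.0091 + 0.5·0.4218²)·2.8840] / (0.4218·√2.8840)
   = [0.071815 + 0.282798] / 0.716315 = 0.495052
d₂ = d₁ − σ√T = 0.495052 − 0.716315 = -0.221263
N(d₁) = 0.689718,  N(d₂) = 0.412444,  e^(−rT) = 0.974097
E₀ = V₀·N(d₁) − D·e^(−rT)·N(d₂)
   = 58.6126·0.689718 − 54.5509·0.974097·0.412444 = 18.509802
B₀ = V₀ − E₀ = 58.6126 − 18.509802 = 40.102798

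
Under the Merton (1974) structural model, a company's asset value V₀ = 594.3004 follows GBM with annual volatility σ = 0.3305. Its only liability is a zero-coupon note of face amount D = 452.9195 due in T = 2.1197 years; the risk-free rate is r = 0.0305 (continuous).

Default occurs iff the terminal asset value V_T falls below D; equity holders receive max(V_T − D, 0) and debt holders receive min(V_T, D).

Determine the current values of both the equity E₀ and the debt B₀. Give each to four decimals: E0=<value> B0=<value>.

d₁ = [ln(V₀/D) + (r + σ²/2)T] / (σ√T)
   = [ln(594.3004/452.9195) + (0.0305 + 0.5·0.3305²)·2.1197] / (0.3305·√2.1197)
   = [0.271671 + 0.180419] / 0.481181 = 0.939540
d₂ = d₁ − σ√T = 0.939540 − 0.481181 = 0.458359
N(d₁) = 0.826273,  N(d₂) = 0.676653,  e^(−rT) = 0.937395
E₀ = V₀·N(d₁) − D·e^(−rT)·N(d₂)
   = 594.3004·0.826273 − 452.9195·0.937395·0.676653 = 203.771919
B₀ = V₀ − E₀ = 594.3004 − 203.771919 = 390.528481

E0=203.7719 B0=390.5285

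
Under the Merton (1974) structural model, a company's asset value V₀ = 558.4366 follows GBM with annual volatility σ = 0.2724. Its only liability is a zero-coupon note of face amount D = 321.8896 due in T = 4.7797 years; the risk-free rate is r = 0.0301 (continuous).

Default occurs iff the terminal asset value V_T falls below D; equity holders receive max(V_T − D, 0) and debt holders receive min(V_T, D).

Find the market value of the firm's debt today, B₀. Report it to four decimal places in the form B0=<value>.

B0=265.0590

d₁ = [ln(V₀/D) + (r + σ²/2)T] / (σ√T)
   = [ln(558.4366/321.8896) + (0.0301 + 0.5·0.2724²)·4.7797] / (0.2724·√4.7797)
   = [0.550932 + 0.321200] / 0.595535 = 1.464452
d₂ = d₁ − σ√T = 1.464452 − 0.595535 = 0.868917
N(d₁) = 0.928465,  N(d₂) = 0.807554,  e^(−rT) = 0.866001
E₀ = V₀·N(d₁) − D·e^(−rT)·N(d₂)
   = 558.4366·0.928465 − 321.8896·0.866001·0.807554 = 293.377633
B₀ = V₀ − E₀ = 558.4366 − 293.377633 = 265.058967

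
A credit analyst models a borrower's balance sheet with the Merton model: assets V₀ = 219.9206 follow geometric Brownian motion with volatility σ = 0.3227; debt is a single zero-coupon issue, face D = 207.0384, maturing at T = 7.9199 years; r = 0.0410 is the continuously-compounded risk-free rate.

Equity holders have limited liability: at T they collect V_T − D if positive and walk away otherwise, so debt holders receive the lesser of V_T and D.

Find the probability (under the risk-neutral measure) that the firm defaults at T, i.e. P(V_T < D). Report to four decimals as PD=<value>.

PD=0.5120

d₁ = [ln(V₀/D) + (r + σ²/2)T] / (σ√T)
   = [ln(219.9206/207.0384) + (0.0410 + 0.5·0.3227²)·7.9199] / (0.3227·√7.9199)
   = [0.060362 + 0.737086] / 0.908153 = 0.878100
d₂ = d₁ − σ√T = 0.878100 − 0.908153 = -0.030053
risk-neutral PD = N(−d₂) = N(0.030053) = 0.511987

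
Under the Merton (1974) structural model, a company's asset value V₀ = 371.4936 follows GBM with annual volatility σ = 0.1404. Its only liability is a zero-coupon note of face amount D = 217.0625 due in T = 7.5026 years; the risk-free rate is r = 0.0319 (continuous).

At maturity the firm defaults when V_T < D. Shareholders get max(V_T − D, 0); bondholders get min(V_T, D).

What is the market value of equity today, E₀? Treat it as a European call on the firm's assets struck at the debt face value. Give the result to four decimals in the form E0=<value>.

d₁ = [ln(V₀/D) + (r + σ²/2)T] / (σ√T)
   = [ln(371.4936/217.0625) + (0.0319 + 0.5·0.1404²)·7.5026] / (0.1404·√7.5026)
   = [0.537346 + 0.313279] / 0.384568 = 2.211899
d₂ = d₁ − σ√T = 2.211899 − 0.384568 = 1.827332
N(d₁) = 0.986513,  N(d₂) = 0.966175,  e^(−rT) = 0.787153
E₀ = V₀·N(d₁) − D·e^(−rT)·N(d₂)
   = 371.4936·0.986513 − 217.0625·0.787153·0.966175 = 201.401370

E0=201.4014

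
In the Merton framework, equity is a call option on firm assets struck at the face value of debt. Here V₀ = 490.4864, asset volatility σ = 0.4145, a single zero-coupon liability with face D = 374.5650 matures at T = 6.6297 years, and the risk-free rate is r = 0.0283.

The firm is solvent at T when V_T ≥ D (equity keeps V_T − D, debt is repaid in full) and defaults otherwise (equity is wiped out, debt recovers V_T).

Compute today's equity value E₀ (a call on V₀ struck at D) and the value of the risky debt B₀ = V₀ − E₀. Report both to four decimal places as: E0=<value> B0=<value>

d₁ = [ln(V₀/D) + (r + σ²/2)T] / (σ√T)
   = [ln(490.4864/374.5650) + (0.0283 + 0.5·0.4145²)·6.6297] / (0.4145·√6.6297)
   = [0.269632 + 0.757146] / 1.067263 = 0.962066
d₂ = d₁ − σ√T = 0.962066 − 1.067263 = -0.105197
N(d₁) = 0.831992,  N(d₂) = 0.458110,  e^(−rT) = 0.828929
E₀ = V₀·N(d₁) − D·e^(−rT)·N(d₂)
   = 490.4864·0.831992 − 374.5650·0.828929·0.458110 = 265.843136
B₀ = V₀ − E₀ = 490.4864 − 265.843136 = 224.643264

E0=265.8431 B0=224.6433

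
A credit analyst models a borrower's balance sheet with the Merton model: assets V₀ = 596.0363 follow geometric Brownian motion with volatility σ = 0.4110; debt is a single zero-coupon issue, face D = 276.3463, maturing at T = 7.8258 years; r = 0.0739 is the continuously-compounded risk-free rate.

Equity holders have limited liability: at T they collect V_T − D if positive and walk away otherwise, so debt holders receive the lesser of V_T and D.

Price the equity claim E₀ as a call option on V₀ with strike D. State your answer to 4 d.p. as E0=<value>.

E0=459.6676

d₁ = [ln(V₀/D) + (r + σ²/2)T] / (σ√T)
   = [ln(596.0363/276.3463) + (0.0739 + 0.5·0.4110²)·7.8258] / (0.4110·√7.8258)
   = [0.768647 + 1.239298] / 1.149757 = 1.746407
d₂ = d₁ − σ√T = 1.746407 − 1.149757 = 0.596650
N(d₁) = 0.959630,  N(d₂) = 0.724629,  e^(−rT) = 0.560836
E₀ = V₀·N(d₁) − D·e^(−rT)·N(d₂)
   = 596.0363·0.959630 − 276.3463·0.560836·0.724629 = 459.667579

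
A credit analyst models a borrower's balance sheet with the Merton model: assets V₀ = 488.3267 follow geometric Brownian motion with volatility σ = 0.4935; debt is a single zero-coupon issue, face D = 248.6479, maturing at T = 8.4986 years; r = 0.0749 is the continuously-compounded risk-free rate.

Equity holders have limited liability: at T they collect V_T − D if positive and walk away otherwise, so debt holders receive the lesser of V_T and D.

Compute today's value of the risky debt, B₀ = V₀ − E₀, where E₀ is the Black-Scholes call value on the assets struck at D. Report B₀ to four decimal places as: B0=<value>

B0=100.9369

d₁ = [ln(V₀/D) + (r + σ²/2)T] / (σ√T)
   = [ln(488.3267/248.6479) + (0.0749 + 0.5·0.4935²)·8.4986] / (0.4935·√8.4986)
   = [0.674947 + 1.671429] / 1.438669 = 1.630935
d₂ = d₁ − σ√T = 1.630935 − 1.438669 = 0.192267
N(d₁) = 0.948548,  N(d₂) = 0.576233,  e^(−rT) = 0.529117
E₀ = V₀·N(d₁) − D·e^(−rT)·N(d₂)
   = 488.3267·0.948548 − 248.6479·0.529117·0.576233 = 387.389827
B₀ = V₀ − E₀ = 488.3267 − 387.389827 = 100.936873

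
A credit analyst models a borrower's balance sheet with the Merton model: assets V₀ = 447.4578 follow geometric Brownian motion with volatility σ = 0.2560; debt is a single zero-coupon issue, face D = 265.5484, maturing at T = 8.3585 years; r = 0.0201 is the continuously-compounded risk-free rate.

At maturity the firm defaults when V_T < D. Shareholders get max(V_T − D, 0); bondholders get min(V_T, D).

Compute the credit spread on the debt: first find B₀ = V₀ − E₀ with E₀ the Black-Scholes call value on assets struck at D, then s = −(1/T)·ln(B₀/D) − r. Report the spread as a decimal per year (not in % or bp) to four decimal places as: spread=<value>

spread=0.0119

d₁ = [ln(V₀/D) + (r + σ²/2)T] / (σ√T)
   = [ln(447.4578/265.5484) + (0.0201 + 0.5·0.2560²)·8.3585] / (0.2560·√8.3585)
   = [0.521785 + 0.441897] / 0.740123 = 1.302056
d₂ = d₁ − σ√T = 1.302056 − 0.740123 = 0.561933
N(d₁) = 0.903551,  N(d₂) = 0.712919,  e^(−rT) = 0.845349
E₀ = V₀·N(d₁) − D·e^(−rT)·N(d₂)
   = 447.4578·0.903551 − 265.5484·0.845349·0.712919 = 244.264304
B₀ = V₀ − E₀ = 447.4578 − 244.264304 = 203.193496
spread = −(1/T)·ln(B₀/D) − r = −(1/8.3585)·ln(203.193496/265.5484) − 0.0201 = 0.01191991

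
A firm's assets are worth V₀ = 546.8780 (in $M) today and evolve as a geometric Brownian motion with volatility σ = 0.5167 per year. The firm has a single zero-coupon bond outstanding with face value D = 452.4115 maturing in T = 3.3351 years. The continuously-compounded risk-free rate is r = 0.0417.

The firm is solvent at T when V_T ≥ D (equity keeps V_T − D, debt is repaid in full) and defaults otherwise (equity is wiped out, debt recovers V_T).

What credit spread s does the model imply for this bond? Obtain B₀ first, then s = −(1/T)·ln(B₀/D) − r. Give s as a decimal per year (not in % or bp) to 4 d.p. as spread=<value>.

spread=0.0914

d₁ = [ln(V₀/D) + (r + σ²/2)T] / (σ√T)
   = [ln(546.8780/452.4115) + (0.0417 + 0.5·0.5167²)·3.3351] / (0.5167·√3.3351)
   = [0.189634 + 0.584274] / 0.943611 = 0.820156
d₂ = d₁ − σ√T = 0.820156 − 0.943611 = -0.123455
N(d₁) = 0.793936,  N(d₂) = 0.450873,  e^(−rT) = 0.870164
E₀ = V₀·N(d₁) − D·e^(−rT)·N(d₂)
   = 546.8780·0.793936 − 452.4115·0.870164·0.450873 = 256.690012
B₀ = V₀ − E₀ = 546.8780 − 256.690012 = 290.187988
spread = −(1/T)·ln(B₀/D) − r = −(1/3.3351)·ln(290.187988/452.4115) − 0.0417 = 0.09144840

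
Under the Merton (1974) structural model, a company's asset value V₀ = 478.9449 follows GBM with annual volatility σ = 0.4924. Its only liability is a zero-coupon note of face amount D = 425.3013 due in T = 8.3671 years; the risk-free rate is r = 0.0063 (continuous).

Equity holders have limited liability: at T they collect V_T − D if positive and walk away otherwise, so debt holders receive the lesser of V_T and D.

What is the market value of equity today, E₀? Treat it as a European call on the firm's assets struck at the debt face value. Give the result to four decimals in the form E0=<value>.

E0=270.1738

d₁ = [ln(V₀/D) + (r + σ²/2)T] / (σ√T)
   = [ln(478.9449/425.3013) + (0.0063 + 0.5·0.4924²)·8.3671] / (0.4924·√8.3671)
   = [0.118788 + 1.067047] / 1.424313 = 0.832566
d₂ = d₁ − σ√T = 0.832566 − 1.424313 = -0.591747
N(d₁) = 0.797455,  N(d₂) = 0.277010,  e^(−rT) = 0.948652
E₀ = V₀·N(d₁) − D·e^(−rT)·N(d₂)
   = 478.9449·0.797455 − 425.3013·0.948652·0.277010 = 270.173825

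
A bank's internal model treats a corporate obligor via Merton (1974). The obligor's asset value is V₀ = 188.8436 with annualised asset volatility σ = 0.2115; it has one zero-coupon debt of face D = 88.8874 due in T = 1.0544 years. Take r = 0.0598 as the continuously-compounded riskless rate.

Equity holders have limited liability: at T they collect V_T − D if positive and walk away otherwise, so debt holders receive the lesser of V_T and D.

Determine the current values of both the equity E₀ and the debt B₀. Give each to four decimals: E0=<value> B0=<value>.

d₁ = [ln(V₀/D) + (r + σ²/2)T] / (σ√T)
   = [ln(188.8436/88.8874) + (0.0598 + 0.5·0.2115²)·1.0544] / (0.2115·√1.0544)
   = [0.753549 + 0.086636] / 0.217177 = 3.868670
d₂ = d₁ − σ√T = 3.868670 − 0.217177 = 3.651494
N(d₁) = 0.999945,  N(d₂) = 0.999870,  e^(−rT) = 0.938894
E₀ = V₀·N(d₁) − D·e^(−rT)·N(d₂)
   = 188.8436·0.999945 − 88.8874·0.938894·0.999870 = 105.388336
B₀ = V₀ − E₀ = 188.8436 − 105.388336 = 83.455264

E0=105.3883 B0=83.4553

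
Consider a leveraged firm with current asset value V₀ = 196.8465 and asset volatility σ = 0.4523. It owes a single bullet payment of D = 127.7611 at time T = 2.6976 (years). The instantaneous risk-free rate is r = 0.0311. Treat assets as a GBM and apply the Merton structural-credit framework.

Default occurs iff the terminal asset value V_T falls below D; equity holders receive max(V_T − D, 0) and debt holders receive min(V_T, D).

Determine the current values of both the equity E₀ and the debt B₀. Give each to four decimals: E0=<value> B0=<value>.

E0=95.0311 B0=101.8154

d₁ = [ln(V₀/D) + (r + σ²/2)T] / (σ√T)
   = [ln(196.8465/127.7611) + (0.0311 + 0.5·0.4523²)·2.6976] / (0.4523·√2.6976)
   = [0.432262 + 0.359827] / 0.742874 = 1.066248
d₂ = d₁ − σ√T = 1.066248 − 0.742874 = 0.323374
N(d₁) = 0.856844,  N(d₂) = 0.626794,  e^(−rT) = 0.919527
E₀ = V₀·N(d₁) − D·e^(−rT)·N(d₂)
   = 196.8465·0.856844 − 127.7611·0.919527·0.626794 = 95.031144
B₀ = V₀ − E₀ = 196.8465 − 95.031144 = 101.815356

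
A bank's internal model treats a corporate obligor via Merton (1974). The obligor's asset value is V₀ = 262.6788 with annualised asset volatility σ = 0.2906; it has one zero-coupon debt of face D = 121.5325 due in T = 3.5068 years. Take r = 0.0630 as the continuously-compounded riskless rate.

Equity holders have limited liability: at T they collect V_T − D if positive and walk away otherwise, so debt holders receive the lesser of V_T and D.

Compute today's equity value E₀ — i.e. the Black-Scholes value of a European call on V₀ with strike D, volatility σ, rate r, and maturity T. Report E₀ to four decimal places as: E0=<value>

d₁ = [ln(V₀/D) + (r + σ²/2)T] / (σ√T)
   = [ln(262.6788/121.5325) + (0.0630 + 0.5·0.2906²)·3.5068] / (0.2906·√3.5068)
   = [0.770750 + 0.369000] / 0.544191 = 2.094395
d₂ = d₁ − σ√T = 2.094395 − 0.544191 = 1.550205
N(d₁) = 0.981888,  N(d₂) = 0.939454,  e^(−rT) = 0.801774
E₀ = V₀·N(d₁) − D·e^(−rT)·N(d₂)
   = 262.6788·0.981888 − 121.5325·0.801774·0.939454 = 166.379170

E0=166.3792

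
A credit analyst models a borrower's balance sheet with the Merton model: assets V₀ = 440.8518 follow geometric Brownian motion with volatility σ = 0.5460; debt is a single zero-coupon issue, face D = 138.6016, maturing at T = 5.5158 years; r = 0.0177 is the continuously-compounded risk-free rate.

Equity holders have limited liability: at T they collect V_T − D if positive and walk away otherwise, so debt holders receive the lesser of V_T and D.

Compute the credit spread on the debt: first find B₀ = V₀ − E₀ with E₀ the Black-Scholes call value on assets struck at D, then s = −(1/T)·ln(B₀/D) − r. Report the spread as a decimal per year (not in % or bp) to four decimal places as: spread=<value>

d₁ = [ln(V₀/D) + (r + σ²/2)T] / (σ√T)
   = [ln(440.8518/138.6016) + (0.0177 + 0.5·0.5460²)·5.5158] / (0.5460·√5.5158)
   = [1.157105 + 0.919804] / 1.282321 = 1.619648
d₂ = d₁ − σ√T = 1.619648 − 1.282321 = 0.337326
N(d₁) = 0.947346,  N(d₂) = 0.632065,  e^(−rT) = 0.906985
E₀ = V₀·N(d₁) − D·e^(−rT)·N(d₂)
   = 440.8518·0.947346 − 138.6016·0.906985·0.632065 = 338.182657
B₀ = V₀ − E₀ = 440.8518 − 338.182657 = 102.669143
spread = −(1/T)·ln(B₀/D) − r = −(1/5.5158)·ln(102.669143/138.6016) − 0.0177 = 0.03670589

spread=0.0367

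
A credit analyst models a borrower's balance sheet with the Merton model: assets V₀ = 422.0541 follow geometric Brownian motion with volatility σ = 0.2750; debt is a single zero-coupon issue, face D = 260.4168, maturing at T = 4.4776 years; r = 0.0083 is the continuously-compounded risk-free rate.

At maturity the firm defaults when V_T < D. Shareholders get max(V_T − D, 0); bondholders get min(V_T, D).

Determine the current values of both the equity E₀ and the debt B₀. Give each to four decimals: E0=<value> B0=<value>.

d₁ = [ln(V₀/D) + (r + σ²/2)T] / (σ√T)
   = [ln(422.0541/260.4168) + (0.0083 + 0.5·0.2750²)·4.4776] / (0.2750·√4.4776)
   = [0.482850 + 0.206473] / 0.581909 = 1.184589
d₂ = d₁ − σ√T = 1.184589 − 0.581909 = 0.602680
N(d₁) = 0.881910,  N(d₂) = 0.726639,  e^(−rT) = 0.963518
E₀ = V₀·N(d₁) − D·e^(−rT)·N(d₂)
   = 422.0541·0.881910 − 260.4168·0.963518·0.726639 = 189.888156
B₀ = V₀ − E₀ = 422.0541 − 189.888156 = 232.165944

E0=189.8882 B0=232.1659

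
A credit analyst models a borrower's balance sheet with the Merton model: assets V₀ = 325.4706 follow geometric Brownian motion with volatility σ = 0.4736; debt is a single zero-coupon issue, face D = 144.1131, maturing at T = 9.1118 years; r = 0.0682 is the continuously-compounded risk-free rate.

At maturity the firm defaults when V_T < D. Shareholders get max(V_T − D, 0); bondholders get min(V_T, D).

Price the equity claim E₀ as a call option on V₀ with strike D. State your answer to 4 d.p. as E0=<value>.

E0=264.0162

d₁ = [ln(V₀/D) + (r + σ²/2)T] / (σ√T)
   = [ln(325.4706/144.1131) + (0.0682 + 0.5·0.4736²)·9.1118] / (0.4736·√9.1118)
   = [0.814674 + 1.643299] / 1.429598 = 1.719346
d₂ = d₁ − σ√T = 1.719346 − 1.429598 = 0.289749
N(d₁) = 0.957224,  N(d₂) = 0.613996,  e^(−rT) = 0.537179
E₀ = V₀·N(d₁) − D·e^(−rT)·N(d₂)
   = 325.4706·0.957224 − 144.1131·0.537179·0.613996 = 264.016223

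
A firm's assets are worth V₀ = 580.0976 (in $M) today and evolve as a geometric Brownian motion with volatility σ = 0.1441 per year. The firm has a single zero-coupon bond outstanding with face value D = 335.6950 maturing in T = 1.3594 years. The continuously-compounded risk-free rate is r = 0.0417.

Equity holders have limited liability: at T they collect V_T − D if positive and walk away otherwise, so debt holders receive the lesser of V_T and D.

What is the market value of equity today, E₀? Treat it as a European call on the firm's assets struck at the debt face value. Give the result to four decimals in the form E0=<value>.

E0=262.9057

d₁ = [ln(V₀/D) + (r + σ²/2)T] / (σ√T)
   = [ln(580.0976/335.6950) + (0.0417 + 0.5·0.1441²)·1.3594] / (0.1441·√1.3594)
   = [0.546993 + 0.070801] / 0.168011 = 3.677106
d₂ = d₁ − σ√T = 3.677106 − 0.168011 = 3.509095
N(d₁) = 0.999882,  N(d₂) = 0.999775,  e^(−rT) = 0.944890
E₀ = V₀·N(d₁) − D·e^(−rT)·N(d₂)
   = 580.0976·0.999882 − 335.6950·0.944890·0.999775 = 262.905711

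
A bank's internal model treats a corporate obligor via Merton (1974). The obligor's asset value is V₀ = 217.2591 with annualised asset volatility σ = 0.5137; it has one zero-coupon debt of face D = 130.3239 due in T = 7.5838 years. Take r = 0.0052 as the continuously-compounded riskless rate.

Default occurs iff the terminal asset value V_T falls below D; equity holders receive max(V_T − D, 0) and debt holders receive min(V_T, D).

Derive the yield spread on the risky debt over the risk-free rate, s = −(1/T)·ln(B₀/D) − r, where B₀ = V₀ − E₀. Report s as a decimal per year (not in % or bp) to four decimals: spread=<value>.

d₁ = [ln(V₀/D) + (r + σ²/2)T] / (σ√T)
   = [ln(217.2591/130.3239) + (0.0052 + 0.5·0.5137²)·7.5838] / (0.5137·√7.5838)
   = [0.511068 + 1.040071] / 1.414663 = 1.096473
d₂ = d₁ − σ√T = 1.096473 − 1.414663 = -0.318190
N(d₁) = 0.863564,  N(d₂) = 0.375170,  e^(−rT) = 0.961332
E₀ = V₀·N(d₁) − D·e^(−rT)·N(d₂)
   = 217.2591·0.863564 − 130.3239·0.961332·0.375170 = 140.614120
B₀ = V₀ − E₀ = 217.2591 − 140.614120 = 76.644980
spread = −(1/T)·ln(B₀/D) − r = −(1/7.5838)·ln(76.644980/130.3239) − 0.0052 = 0.06479641

spread=0.0648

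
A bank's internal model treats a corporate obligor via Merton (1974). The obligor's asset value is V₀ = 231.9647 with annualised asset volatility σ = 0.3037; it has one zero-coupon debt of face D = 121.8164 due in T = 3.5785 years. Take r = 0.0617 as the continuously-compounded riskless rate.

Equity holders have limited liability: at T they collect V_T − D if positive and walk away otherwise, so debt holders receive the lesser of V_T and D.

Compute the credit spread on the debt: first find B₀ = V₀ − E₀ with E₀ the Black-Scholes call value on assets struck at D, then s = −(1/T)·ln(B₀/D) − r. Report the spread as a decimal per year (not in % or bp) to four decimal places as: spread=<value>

d₁ = [ln(V₀/D) + (r + σ²/2)T] / (σ√T)
   = [ln(231.9647/121.8164) + (0.0617 + 0.5·0.3037²)·3.5785] / (0.3037·√3.5785)
   = [0.644070 + 0.385823] / 0.574507 = 1.792655
d₂ = d₁ − σ√T = 1.792655 − 0.574507 = 1.218148
N(d₁) = 0.963486,  N(d₂) = 0.888416,  e^(−rT) = 0.801882
E₀ = V₀·N(d₁) − D·e^(−rT)·N(d₂)
   = 231.9647·0.963486 − 121.8164·0.801882·0.888416 = 136.712096
B₀ = V₀ − E₀ = 231.9647 − 136.712096 = 95.252604
spread = −(1/T)·ln(B₀/D) − r = −(1/3.5785)·ln(95.252604/121.8164) − 0.0617 = 0.00703904

spread=0.0070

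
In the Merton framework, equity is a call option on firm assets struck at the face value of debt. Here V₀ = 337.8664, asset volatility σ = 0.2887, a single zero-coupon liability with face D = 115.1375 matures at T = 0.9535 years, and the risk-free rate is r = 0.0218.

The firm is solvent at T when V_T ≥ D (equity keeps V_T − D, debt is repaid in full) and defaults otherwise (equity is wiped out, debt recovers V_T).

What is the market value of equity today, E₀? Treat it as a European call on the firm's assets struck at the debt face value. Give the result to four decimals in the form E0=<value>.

E0=225.0981

d₁ = [ln(V₀/D) + (r + σ²/2)T] / (σ√T)
   = [ln(337.8664/115.1375) + (0.0218 + 0.5·0.2887²)·0.9535] / (0.2887·√0.9535)
   = [1.076523 + 0.060522] / 0.281908 = 4.033396
d₂ = d₁ − σ√T = 4.033396 − 0.281908 = 3.751488
N(d₁) = 0.999973,  N(d₂) = 0.999912,  e^(−rT) = 0.979428
E₀ = V₀·N(d₁) − D·e^(−rT)·N(d₂)
   = 337.8664·0.999973 − 115.1375·0.979428·0.999912 = 225.098105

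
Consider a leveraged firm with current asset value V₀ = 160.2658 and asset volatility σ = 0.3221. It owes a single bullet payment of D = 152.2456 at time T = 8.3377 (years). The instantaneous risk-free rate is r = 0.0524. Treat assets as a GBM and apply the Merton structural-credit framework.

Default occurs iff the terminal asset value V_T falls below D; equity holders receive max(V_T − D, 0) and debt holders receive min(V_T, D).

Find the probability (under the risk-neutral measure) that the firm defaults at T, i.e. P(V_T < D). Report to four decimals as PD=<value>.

PD=0.4761

d₁ = [ln(V₀/D) + (r + σ²/2)T] / (σ√T)
   = [ln(160.2658/152.2456) + (0.0524 + 0.5·0.3221²)·8.3377] / (0.3221·√8.3377)
   = [0.051339 + 0.869407] / 0.930066 = 0.989979
d₂ = d₁ − σ√T = 0.989979 − 0.930066 = 0.059913
risk-neutral PD = N(−d₂) = N(-0.059913) = 0.476113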